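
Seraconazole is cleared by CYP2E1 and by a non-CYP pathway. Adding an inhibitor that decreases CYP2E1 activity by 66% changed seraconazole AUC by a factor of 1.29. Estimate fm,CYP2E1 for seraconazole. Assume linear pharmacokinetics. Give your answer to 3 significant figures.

0.341

Write x for the fraction cleared via CYP2E1. The observed AUC change means clearance fell to 1/1.29 = 0.7752 of baseline.
Setting x·0.34 + (1 − x) = 0.7752 and solving: x = (0.7752 − 1)/(0.34 − 1) = 0.341.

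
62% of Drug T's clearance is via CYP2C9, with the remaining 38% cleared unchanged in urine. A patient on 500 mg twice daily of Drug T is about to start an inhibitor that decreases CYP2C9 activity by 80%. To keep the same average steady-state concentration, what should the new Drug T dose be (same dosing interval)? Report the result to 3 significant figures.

252 mg

CYP2C9: 0.62 × 0.2 = 0.124
Other: 0.38 (unchanged)
Relative clearance = 0.124 + 0.38 = 0.504.
Css,avg = (dose rate)/CL, so holding Css fixed requires dose ∝ CL: 500 × 0.504 = 252 mg.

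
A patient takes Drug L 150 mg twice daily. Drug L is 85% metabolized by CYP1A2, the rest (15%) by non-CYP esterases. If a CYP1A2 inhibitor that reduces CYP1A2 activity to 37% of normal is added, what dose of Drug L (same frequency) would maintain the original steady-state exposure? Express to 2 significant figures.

CYP1A2: 0.85 × 0.37 = 0.3145
Other: 0.15 (unchanged)
CL_new/CL_old = 0.3145 + 0.15 = 0.4645.
Exposure is unchanged when dose changes in proportion to clearance. New dose = 150 mg × 0.4645 = 70 mg.

70 mg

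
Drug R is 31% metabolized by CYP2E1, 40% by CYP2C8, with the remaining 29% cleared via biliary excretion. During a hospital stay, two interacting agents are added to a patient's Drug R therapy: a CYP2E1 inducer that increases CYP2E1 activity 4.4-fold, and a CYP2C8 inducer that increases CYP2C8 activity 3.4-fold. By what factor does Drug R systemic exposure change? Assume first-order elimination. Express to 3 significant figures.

0.332

The CYP2E1 pathway (31% of clearance) increases to 4.4× activity: 0.31 × 4.4 = 1.364.
The CYP2C8 pathway (40% of clearance) is boosted to 3.4× activity: 0.4 × 3.4 = 1.36.
The remaining 29% of clearance is unaffected.
Relative clearance = 1.364 + 1.36 + 0.29 = 3.014.
Systemic exposure ∝ 1/CL: fold-change = 1 / 3.014 = 0.332.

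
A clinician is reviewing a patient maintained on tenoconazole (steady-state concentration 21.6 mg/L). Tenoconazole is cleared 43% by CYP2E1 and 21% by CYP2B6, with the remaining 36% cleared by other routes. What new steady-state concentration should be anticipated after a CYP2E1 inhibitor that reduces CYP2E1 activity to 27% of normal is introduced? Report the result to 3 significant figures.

CYP2E1: 0.43 × 0.27 = 0.1161
CYP2B6: 0.21 (unchanged)
Other: 0.36 (unchanged)
New clearance relative to baseline: 0.1161 + 0.21 + 0.36 = 0.6861.
With dosing unchanged, steady-state concentration scales as 1/CL: 21.6 / 0.6861 = 31.5 mg/L.

31.5 mg/L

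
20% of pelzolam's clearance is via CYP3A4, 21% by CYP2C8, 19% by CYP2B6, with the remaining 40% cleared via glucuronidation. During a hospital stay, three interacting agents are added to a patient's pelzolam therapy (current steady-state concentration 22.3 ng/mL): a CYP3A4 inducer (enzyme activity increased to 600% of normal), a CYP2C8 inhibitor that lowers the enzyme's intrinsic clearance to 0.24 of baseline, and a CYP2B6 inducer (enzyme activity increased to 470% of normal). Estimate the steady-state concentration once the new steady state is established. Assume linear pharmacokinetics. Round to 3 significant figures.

8.77 ng/mL

The CYP3A4 pathway (20% of clearance) is boosted to 6× activity: 0.2 × 6 = 1.2.
The CYP2C8 pathway (21% of clearance) is reduced to 0.24× activity: 0.21 × 0.24 = 0.0504.
The CYP2B6 pathway (19% of clearance) rises to 4.7× activity: 0.19 × 4.7 = 0.893.
Non-CYP routes (40%) are unchanged.
New clearance relative to baseline: 1.2 + 0.0504 + 0.893 + 0.4 = 2.5434.
Steady-state concentration ∝ 1/CL: new value = 22.3 / 2.5434 = 8.77 ng/mL.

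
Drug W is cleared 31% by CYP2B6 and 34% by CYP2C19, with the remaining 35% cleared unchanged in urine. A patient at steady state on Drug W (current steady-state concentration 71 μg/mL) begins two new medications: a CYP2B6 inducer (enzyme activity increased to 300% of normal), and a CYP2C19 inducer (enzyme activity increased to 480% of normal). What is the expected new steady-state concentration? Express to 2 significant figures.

The CYP2B6 pathway (31% of clearance) increases to 3× activity: 0.31 × 3 = 0.93.
The CYP2C19 pathway (34% of clearance) is boosted to 4.8× activity: 0.34 × 4.8 = 1.632.
Non-CYP routes (35%) are unchanged.
New clearance relative to baseline: 0.93 + 1.632 + 0.35 = 2.912.
New steady-state concentration = 71 / 2.912 = 24 μg/mL (concentration scales inversely with clearance).

24 μg/mL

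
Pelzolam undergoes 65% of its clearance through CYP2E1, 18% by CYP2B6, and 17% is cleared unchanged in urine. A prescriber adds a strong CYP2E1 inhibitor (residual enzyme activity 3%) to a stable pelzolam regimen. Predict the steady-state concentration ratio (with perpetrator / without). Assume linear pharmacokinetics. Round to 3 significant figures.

CYP2E1: 0.65 × 0.03 = 0.0195
CYP2B6: 0.18 (unchanged)
Other: 0.17 (unchanged)
CL_new/CL_old = 0.0195 + 0.18 + 0.17 = 0.3695.
Steady-state concentration ratio = CL_old/CL_new = 1 / 0.3695 = 2.71.

2.71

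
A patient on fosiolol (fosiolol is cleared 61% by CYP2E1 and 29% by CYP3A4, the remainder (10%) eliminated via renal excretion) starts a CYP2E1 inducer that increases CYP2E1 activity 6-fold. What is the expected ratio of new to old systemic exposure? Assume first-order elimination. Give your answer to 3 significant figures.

0.247

CYP2E1: 0.61 × 6 = 3.66
CYP3A4: 0.29 (unchanged)
Other: 0.1 (unchanged)
Relative clearance = 3.66 + 0.29 + 0.1 = 4.05.
Since systemic exposure ∝ 1/CL, the ratio is 1 / 4.05 = 0.247.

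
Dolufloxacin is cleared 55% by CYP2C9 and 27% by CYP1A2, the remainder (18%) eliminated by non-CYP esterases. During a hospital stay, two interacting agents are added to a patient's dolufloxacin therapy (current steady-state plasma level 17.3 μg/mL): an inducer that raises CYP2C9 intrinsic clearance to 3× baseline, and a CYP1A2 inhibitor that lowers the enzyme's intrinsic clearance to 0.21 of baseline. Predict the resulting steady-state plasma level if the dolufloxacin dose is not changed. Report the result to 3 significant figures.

The CYP2C9 pathway (55% of clearance) rises to 3× activity: 0.55 × 3 = 1.65.
The CYP1A2 pathway (27% of clearance) is reduced to 0.21× activity: 0.27 × 0.21 = 0.0567.
The remaining 18% of clearance is unaffected.
Relative clearance = 1.65 + 0.0567 + 0.18 = 1.8867.
Steady-state plasma level ∝ 1/CL: new value = 17.3 / 1.8867 = 9.17 μg/mL.

9.17 μg/mL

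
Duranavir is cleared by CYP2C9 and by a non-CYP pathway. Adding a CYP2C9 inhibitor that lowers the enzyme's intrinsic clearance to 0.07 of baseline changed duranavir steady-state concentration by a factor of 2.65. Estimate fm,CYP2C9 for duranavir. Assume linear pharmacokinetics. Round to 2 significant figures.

0.67

CL'/CL = 1 / 2.65 = 0.3774
0.07·fm + (1 − fm) = 0.3774
fm = (0.3774 − 1) / (0.07 − 1) = 0.67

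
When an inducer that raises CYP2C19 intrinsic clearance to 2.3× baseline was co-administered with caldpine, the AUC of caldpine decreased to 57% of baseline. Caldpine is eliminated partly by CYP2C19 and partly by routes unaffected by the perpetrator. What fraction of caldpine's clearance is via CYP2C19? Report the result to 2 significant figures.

Let fm be the CYP2C19 fraction. New clearance relative to baseline = fm × 2.3 + (1 − fm).
AUC ratio = 1 / (new CL fraction), so new CL fraction = 1 / 0.570 = 1.754.
fm × 2.3 + 1 − fm = 1.754  ⇒  fm × (2.3 − 1) = 0.7544  ⇒  fm = 0.58.

0.58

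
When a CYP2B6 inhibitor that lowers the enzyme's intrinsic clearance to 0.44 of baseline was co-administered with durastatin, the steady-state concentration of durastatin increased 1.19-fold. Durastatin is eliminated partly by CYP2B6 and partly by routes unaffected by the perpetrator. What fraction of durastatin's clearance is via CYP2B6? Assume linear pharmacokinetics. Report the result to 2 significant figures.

0.29

Let x = fm,CYP2B6. Because steady-state concentration ∝ 1/CL, relative clearance fell to 1/1.19 = 0.8403.
Only the CYP2B6 route changed, so 0.8403 = x·0.44 + (1 − x), giving x = 0.29.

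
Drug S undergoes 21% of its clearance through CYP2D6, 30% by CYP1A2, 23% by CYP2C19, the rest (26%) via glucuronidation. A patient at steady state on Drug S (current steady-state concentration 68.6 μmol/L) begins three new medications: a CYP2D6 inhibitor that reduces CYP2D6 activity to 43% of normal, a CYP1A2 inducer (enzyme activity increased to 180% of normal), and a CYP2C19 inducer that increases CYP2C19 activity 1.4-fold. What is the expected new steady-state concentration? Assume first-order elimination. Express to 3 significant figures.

56.6 μmol/L

The CYP2D6 pathway (21% of clearance) drops to 0.43× activity: 0.21 × 0.43 = 0.0903.
The CYP1A2 pathway (30% of clearance) is boosted to 1.8× activity: 0.3 × 1.8 = 0.54.
The CYP2C19 pathway (23% of clearance) is boosted to 1.4× activity: 0.23 × 1.4 = 0.322.
The remaining 26% of clearance is unaffected.
CL_new/CL_old = 0.0903 + 0.54 + 0.322 + 0.26 = 1.2123.
New steady-state concentration = 68.6 / 1.2123 = 56.6 μmol/L (concentration scales inversely with clearance).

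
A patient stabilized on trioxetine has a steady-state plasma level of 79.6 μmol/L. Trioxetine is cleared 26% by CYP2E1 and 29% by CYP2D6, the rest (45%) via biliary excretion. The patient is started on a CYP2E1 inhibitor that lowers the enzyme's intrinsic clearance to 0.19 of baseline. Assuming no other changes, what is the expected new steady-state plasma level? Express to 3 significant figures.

The CYP2E1 pathway (26% of clearance) drops to 0.19× activity: 0.26 × 0.19 = 0.0494.
CYP2D6 (29%) and the residual 45% are unaffected.
New clearance relative to baseline: 0.0494 + 0.29 + 0.45 = 0.7894.
Steady-state plasma level ∝ 1/CL, so new value = 79.6 / 0.7894 = 101 μmol/L.

101 μmol/L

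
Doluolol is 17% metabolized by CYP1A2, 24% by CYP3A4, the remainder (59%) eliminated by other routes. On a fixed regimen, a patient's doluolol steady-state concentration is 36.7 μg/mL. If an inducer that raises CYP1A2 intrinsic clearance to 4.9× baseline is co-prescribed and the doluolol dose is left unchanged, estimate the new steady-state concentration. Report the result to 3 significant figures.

22.1 μg/mL

CYP1A2: 0.17 × 4.9 = 0.833
CYP3A4: 0.24 (unchanged)
Other: 0.59 (unchanged)
CL_new/CL_old = 0.833 + 0.24 + 0.59 = 1.663.
Steady-state concentration ∝ 1/CL, so new value = 36.7 / 1.663 = 22.1 μg/mL.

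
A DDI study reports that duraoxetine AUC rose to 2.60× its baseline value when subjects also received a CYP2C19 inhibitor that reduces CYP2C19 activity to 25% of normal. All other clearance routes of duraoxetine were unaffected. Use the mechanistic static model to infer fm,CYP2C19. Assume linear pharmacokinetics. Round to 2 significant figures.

0.82

CL'/CL = 1 / 2.60 = 0.3846
0.25·fm + (1 − fm) = 0.3846
fm = (0.3846 − 1) / (0.25 − 1) = 0.82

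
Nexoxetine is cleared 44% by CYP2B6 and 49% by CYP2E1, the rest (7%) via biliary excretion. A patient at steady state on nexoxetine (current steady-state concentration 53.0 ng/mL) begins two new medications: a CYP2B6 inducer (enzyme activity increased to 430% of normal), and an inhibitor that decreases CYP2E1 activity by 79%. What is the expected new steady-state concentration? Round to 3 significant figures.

CYP2B6: 0.44 × 4.3 = 1.892
CYP2E1: 0.49 × 0.21 = 0.1029
Other: 0.07 (unchanged)
Relative clearance = 1.892 + 0.1029 + 0.07 = 2.0649.
Dividing the baseline by the relative clearance: 53.0 / 2.0649 = 25.7 ng/mL.

25.7 ng/mL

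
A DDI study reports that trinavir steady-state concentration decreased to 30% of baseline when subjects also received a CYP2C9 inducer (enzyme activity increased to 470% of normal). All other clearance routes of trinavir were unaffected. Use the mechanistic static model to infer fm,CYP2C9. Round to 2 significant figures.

CL'/CL = 1 / 0.300 = 3.333
4.7·fm + (1 − fm) = 3.333
fm = (3.333 − 1) / (4.7 − 1) = 0.63

0.63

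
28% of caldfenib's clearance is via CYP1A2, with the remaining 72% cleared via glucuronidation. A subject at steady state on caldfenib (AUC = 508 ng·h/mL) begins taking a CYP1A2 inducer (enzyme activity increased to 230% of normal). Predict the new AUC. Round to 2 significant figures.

The CYP1A2 pathway (28% of clearance) rises to 2.3× activity: 0.28 × 2.3 = 0.644.
The remaining 72% of clearance is unaffected.
CL_new/CL_old = 0.644 + 0.72 = 1.364.
With dosing unchanged, AUC scales as 1/CL: 508 / 1.364 = 3.7 × 10² ng·h/mL.

3.7 × 10² ng·h/mL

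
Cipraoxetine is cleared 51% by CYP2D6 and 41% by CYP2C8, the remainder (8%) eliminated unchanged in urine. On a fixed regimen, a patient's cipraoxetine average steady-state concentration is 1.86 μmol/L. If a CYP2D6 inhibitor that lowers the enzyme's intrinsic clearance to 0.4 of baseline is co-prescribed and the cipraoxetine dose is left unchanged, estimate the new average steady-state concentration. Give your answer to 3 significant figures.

2.68 μmol/L

The CYP2D6 pathway (51% of clearance) drops to 0.4× activity: 0.51 × 0.4 = 0.204.
CYP2C8 (41%) and the residual 8% are unaffected.
New clearance relative to baseline: 0.204 + 0.41 + 0.08 = 0.694.
Average steady-state concentration ∝ 1/CL, so new value = 1.86 / 0.694 = 2.68 μmol/L.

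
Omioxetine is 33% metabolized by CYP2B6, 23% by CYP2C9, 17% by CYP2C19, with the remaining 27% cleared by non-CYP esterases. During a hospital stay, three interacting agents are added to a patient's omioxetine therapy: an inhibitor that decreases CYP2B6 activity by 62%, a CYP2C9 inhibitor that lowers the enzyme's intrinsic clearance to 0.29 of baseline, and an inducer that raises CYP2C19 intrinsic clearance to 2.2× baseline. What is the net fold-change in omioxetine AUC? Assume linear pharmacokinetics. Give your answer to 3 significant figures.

CYP2B6: 0.33 × 0.38 = 0.1254
CYP2C9: 0.23 × 0.29 = 0.0667
CYP2C19: 0.17 × 2.2 = 0.374
Other: 0.27 (unchanged)
Relative clearance = 0.1254 + 0.0667 + 0.374 + 0.27 = 0.8361.
Net AUC ratio = 1 / 0.8361 = 1.20.

1.20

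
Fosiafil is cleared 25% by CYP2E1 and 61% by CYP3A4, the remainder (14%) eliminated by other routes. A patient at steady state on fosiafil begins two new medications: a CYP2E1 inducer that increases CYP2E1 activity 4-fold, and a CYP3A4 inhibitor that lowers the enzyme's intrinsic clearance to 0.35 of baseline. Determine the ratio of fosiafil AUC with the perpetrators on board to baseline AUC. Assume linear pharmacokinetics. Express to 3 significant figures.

0.739

The CYP2E1 pathway (25% of clearance) rises to 4× activity: 0.25 × 4 = 1.
The CYP3A4 pathway (61% of clearance) drops to 0.35× activity: 0.61 × 0.35 = 0.2135.
Non-CYP routes (14%) are unchanged.
CL_new/CL_old = 1 + 0.2135 + 0.14 = 1.3535.
AUC ∝ 1/CL: fold-change = 1 / 1.3535 = 0.739.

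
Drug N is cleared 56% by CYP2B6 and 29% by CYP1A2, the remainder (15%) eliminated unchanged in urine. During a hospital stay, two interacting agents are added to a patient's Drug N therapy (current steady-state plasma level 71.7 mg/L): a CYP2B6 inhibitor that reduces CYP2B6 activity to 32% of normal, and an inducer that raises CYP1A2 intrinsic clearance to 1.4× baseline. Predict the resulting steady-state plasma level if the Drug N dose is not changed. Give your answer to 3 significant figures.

97.5 mg/L

CYP2B6: 0.56 × 0.32 = 0.1792
CYP1A2: 0.29 × 1.4 = 0.406
Other: 0.15 (unchanged)
CL_new/CL_old = 0.1792 + 0.406 + 0.15 = 0.7352.
New steady-state plasma level = 71.7 / 0.7352 = 97.5 mg/L (concentration scales inversely with clearance).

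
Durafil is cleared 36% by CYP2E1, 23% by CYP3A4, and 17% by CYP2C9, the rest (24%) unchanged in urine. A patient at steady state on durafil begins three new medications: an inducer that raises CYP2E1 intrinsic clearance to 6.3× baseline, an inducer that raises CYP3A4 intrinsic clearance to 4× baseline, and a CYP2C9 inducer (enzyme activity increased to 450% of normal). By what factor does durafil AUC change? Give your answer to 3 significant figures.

0.238

CYP2E1: 0.36 × 6.3 = 2.268
CYP3A4: 0.23 × 4 = 0.92
CYP2C9: 0.17 × 4.5 = 0.765
Other: 0.24 (unchanged)
CL_new/CL_old = 2.268 + 0.92 + 0.765 + 0.24 = 4.193.
AUC ∝ 1/CL: fold-change = 1 / 4.193 = 0.238.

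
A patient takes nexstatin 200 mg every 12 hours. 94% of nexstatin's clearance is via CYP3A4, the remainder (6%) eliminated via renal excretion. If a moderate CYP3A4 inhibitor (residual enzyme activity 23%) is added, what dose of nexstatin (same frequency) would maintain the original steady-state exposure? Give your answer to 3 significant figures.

55.2 mg

The CYP3A4 pathway (94% of clearance) is reduced to 0.23× activity: 0.94 × 0.23 = 0.2162.
Non-CYP routes (6%) are unchanged.
Relative clearance = 0.2162 + 0.06 = 0.2762.
To maintain the same steady-state level, dose must scale with clearance: new dose = 200 × 0.2762 = 55.2 mg.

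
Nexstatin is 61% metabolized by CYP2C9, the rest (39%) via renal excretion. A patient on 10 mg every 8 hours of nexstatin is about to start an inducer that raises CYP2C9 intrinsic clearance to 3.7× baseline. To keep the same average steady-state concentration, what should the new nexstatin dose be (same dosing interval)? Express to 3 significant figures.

The CYP2C9 pathway (61% of clearance) is boosted to 3.7× activity: 0.61 × 3.7 = 2.257.
The remaining 39% of clearance is unaffected.
New clearance relative to baseline: 2.257 + 0.39 = 2.647.
Css,avg = (dose rate)/CL, so holding Css fixed requires dose ∝ CL: 10 × 2.647 = 26.5 mg.

26.5 mg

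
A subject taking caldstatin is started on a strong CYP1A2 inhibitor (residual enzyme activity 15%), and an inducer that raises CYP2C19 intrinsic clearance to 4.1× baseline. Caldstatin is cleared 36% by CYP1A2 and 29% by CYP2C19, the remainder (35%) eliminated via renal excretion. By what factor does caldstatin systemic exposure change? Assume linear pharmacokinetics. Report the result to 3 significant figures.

0.628

The CYP1A2 pathway (36% of clearance) falls to 0.15× activity: 0.36 × 0.15 = 0.054.
The CYP2C19 pathway (29% of clearance) rises to 4.1× activity: 0.29 × 4.1 = 1.189.
The remaining 35% of clearance is unaffected.
New clearance relative to baseline: 0.054 + 1.189 + 0.35 = 1.593.
Net systemic exposure ratio = 1 / 1.593 = 0.628.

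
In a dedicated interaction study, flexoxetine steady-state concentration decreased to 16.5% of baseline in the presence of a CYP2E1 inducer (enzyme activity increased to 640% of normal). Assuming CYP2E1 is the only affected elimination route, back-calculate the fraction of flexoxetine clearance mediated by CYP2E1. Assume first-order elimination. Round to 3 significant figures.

0.937

CL'/CL = 1 / 0.165 = 6.061
6.4·fm + (1 − fm) = 6.061
fm = (6.061 − 1) / (6.4 − 1) = 0.937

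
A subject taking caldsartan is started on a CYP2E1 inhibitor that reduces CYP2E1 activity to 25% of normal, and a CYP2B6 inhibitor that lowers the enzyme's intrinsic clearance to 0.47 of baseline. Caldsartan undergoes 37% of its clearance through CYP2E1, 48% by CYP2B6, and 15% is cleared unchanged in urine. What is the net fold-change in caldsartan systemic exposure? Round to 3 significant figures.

2.14

The CYP2E1 pathway (37% of clearance) falls to 0.25× activity: 0.37 × 0.25 = 0.0925.
The CYP2B6 pathway (48% of clearance) is reduced to 0.47× activity: 0.48 × 0.47 = 0.2256.
Non-CYP routes (15%) are unchanged.
New clearance relative to baseline: 0.0925 + 0.2256 + 0.15 = 0.4681.
Because systemic exposure varies inversely with clearance, the combined effect is 1 / 0.4681 = 2.14.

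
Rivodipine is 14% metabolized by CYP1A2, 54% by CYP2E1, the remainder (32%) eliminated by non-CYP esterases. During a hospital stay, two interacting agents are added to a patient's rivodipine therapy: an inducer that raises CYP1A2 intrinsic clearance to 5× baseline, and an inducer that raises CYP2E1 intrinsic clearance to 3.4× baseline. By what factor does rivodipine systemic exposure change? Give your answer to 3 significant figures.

0.350

CYP1A2: 0.14 × 5 = 0.7
CYP2E1: 0.54 × 3.4 = 1.836
Other: 0.32 (unchanged)
Relative clearance = 0.7 + 1.836 + 0.32 = 2.856.
Systemic exposure ∝ 1/CL: fold-change = 1 / 2.856 = 0.350.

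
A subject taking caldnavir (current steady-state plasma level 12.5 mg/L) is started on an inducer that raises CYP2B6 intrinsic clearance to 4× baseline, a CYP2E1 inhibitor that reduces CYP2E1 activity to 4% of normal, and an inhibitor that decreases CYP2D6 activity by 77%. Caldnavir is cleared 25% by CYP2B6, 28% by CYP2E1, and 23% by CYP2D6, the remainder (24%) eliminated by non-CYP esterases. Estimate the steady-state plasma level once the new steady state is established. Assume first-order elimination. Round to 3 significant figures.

9.59 mg/L

The CYP2B6 pathway (25% of clearance) is boosted to 4× activity: 0.25 × 4 = 1.
The CYP2E1 pathway (28% of clearance) falls to 0.04× activity: 0.28 × 0.04 = 0.0112.
The CYP2D6 pathway (23% of clearance) is reduced to 0.23× activity: 0.23 × 0.23 = 0.0529.
Non-CYP routes (24%) are unchanged.
New clearance relative to baseline: 1 + 0.0112 + 0.0529 + 0.24 = 1.3041.
Steady-state plasma level ∝ 1/CL: new value = 12.5 / 1.3041 = 9.59 mg/L.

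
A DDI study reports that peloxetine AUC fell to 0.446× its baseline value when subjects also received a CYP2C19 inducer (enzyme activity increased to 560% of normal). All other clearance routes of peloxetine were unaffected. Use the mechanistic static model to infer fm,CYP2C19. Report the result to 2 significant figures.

Let fm be the CYP2C19 fraction. New clearance relative to baseline = fm × 5.6 + (1 − fm).
AUC ratio = 1 / (new CL fraction), so new CL fraction = 1 / 0.446 = 2.242.
fm × 5.6 + 1 − fm = 2.242  ⇒  fm × (5.6 − 1) = 1.242  ⇒  fm = 0.27.

0.27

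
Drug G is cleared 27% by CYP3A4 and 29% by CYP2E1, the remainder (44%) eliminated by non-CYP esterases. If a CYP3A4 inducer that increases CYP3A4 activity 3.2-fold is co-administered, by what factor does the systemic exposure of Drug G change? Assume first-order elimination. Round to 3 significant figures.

The CYP3A4 pathway (27% of clearance) increases to 3.2× activity: 0.27 × 3.2 = 0.864.
CYP2E1 (29%) and the residual 44% are unaffected.
New clearance relative to baseline: 0.864 + 0.29 + 0.44 = 1.594.
Systemic exposure is inversely proportional to clearance, so the fold-change is 1 / 1.594 = 0.627.

0.627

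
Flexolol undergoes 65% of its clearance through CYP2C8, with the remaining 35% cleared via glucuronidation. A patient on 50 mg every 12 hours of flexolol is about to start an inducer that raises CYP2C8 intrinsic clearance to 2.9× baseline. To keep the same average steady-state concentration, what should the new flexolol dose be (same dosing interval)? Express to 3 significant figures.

112 mg

The CYP2C8 pathway (65% of clearance) is boosted to 2.9× activity: 0.65 × 2.9 = 1.885.
The remaining 35% of clearance is unaffected.
CL_new/CL_old = 1.885 + 0.35 = 2.235.
To maintain the same steady-state level, dose must scale with clearance: new dose = 50 × 2.235 = 112 mg.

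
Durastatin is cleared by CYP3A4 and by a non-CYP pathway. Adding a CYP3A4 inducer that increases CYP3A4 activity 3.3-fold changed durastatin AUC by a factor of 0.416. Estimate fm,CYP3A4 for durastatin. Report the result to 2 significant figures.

CL'/CL = 1 / 0.416 = 2.404
3.3·fm + (1 − fm) = 2.404
fm = (2.404 − 1) / (3.3 − 1) = 0.61

0.61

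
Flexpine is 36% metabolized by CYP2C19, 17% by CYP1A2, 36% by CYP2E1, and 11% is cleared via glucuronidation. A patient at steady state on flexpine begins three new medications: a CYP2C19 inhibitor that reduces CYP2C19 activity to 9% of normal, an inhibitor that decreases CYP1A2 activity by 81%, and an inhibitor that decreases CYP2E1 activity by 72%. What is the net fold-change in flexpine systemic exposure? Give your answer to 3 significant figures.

3.63

CYP2C19: 0.36 × 0.09 = 0.0324
CYP1A2: 0.17 × 0.19 = 0.0323
CYP2E1: 0.36 × 0.28 = 0.1008
Other: 0.11 (unchanged)
Relative clearance = 0.0324 + 0.0323 + 0.1008 + 0.11 = 0.2755.
Net systemic exposure ratio = 1 / 0.2755 = 3.63.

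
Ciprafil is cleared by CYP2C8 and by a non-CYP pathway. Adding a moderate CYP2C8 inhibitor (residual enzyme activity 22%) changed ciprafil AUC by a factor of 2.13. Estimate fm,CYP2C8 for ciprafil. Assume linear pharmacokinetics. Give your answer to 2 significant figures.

0.68

CL'/CL = 1 / 2.13 = 0.4695
0.22·fm + (1 − fm) = 0.4695
fm = (0.4695 − 1) / (0.22 − 1) = 0.68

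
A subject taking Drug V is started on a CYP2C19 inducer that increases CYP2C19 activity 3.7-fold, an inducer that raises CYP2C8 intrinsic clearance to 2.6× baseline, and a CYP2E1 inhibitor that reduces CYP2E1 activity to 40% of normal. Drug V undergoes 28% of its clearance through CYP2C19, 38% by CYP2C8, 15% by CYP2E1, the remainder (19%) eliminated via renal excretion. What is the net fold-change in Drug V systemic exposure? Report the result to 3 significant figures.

0.440

The CYP2C19 pathway (28% of clearance) is boosted to 3.7× activity: 0.28 × 3.7 = 1.036.
The CYP2C8 pathway (38% of clearance) increases to 2.6× activity: 0.38 × 2.6 = 0.988.
The CYP2E1 pathway (15% of clearance) is reduced to 0.4× activity: 0.15 × 0.4 = 0.06.
Non-CYP routes (19%) are unchanged.
Relative clearance = 1.036 + 0.988 + 0.06 + 0.19 = 2.274.
Net systemic exposure ratio = 1 / 2.274 = 0.440.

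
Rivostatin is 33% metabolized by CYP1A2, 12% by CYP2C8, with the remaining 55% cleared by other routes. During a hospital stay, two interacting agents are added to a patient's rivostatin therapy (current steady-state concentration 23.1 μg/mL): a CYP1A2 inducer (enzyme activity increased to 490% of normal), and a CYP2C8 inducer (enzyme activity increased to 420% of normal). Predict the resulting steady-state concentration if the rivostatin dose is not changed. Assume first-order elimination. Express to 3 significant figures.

8.65 μg/mL

The CYP1A2 pathway (33% of clearance) is boosted to 4.9× activity: 0.33 × 4.9 = 1.617.
The CYP2C8 pathway (12% of clearance) is boosted to 4.2× activity: 0.12 × 4.2 = 0.504.
The remaining 55% of clearance is unaffected.
New clearance relative to baseline: 1.617 + 0.504 + 0.55 = 2.671.
Dividing the baseline by the relative clearance: 23.1 / 2.671 = 8.65 μg/mL.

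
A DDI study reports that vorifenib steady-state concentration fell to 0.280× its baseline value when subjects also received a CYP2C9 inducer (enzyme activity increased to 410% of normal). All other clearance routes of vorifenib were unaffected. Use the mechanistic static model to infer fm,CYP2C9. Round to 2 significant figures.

CL'/CL = 1 / 0.280 = 3.571
4.1·fm + (1 − fm) = 3.571
fm = (3.571 − 1) / (4.1 − 1) = 0.83

0.83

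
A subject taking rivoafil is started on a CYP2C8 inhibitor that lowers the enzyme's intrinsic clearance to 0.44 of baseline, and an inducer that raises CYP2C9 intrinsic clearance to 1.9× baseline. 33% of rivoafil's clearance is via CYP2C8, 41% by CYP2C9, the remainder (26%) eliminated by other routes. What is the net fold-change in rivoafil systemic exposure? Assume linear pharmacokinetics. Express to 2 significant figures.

The CYP2C8 pathway (33% of clearance) falls to 0.44× activity: 0.33 × 0.44 = 0.1452.
The CYP2C9 pathway (41% of clearance) increases to 1.9× activity: 0.41 × 1.9 = 0.779.
The remaining 26% of clearance is unaffected.
Relative clearance = 0.1452 + 0.779 + 0.26 = 1.1842.
Because systemic exposure varies inversely with clearance, the combined effect is 1 / 1.1842 = 0.84.

0.84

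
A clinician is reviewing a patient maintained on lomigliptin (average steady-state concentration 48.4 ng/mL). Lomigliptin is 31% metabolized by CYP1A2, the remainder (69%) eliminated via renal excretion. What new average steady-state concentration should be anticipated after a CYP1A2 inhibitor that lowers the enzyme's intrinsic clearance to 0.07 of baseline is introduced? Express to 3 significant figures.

68.0 ng/mL

CYP1A2: 0.31 × 0.07 = 0.0217
Other: 0.69 (unchanged)
Relative clearance = 0.0217 + 0.69 = 0.7117.
New average steady-state concentration = baseline ÷ relative clearance = 48.4 / 0.7117 = 68.0 ng/mL.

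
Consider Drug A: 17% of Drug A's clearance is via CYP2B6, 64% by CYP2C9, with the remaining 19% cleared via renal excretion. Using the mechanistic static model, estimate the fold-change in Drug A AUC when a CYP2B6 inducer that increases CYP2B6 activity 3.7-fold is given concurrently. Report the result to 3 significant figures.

CYP2B6: 0.17 × 3.7 = 0.629
CYP2C9: 0.64 (unchanged)
Other: 0.19 (unchanged)
Relative clearance = 0.629 + 0.64 + 0.19 = 1.459.
AUC is inversely proportional to clearance, so the fold-change is 1 / 1.459 = 0.685.

0.685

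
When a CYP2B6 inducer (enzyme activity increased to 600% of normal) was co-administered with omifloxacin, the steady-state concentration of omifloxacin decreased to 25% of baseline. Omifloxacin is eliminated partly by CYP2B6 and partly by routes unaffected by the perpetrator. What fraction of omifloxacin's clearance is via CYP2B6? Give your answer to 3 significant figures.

Call the CYP2B6 fraction fm. After the interaction, CL_new/CL_old = fm × 6 + (1 − fm).
Steady-state concentration ratio = 1 / (new CL fraction), so new CL fraction = 1 / 0.250 = 4.
fm × 6 + 1 − fm = 4  ⇒  fm × (6 − 1) = 3  ⇒  fm = 0.600.

0.600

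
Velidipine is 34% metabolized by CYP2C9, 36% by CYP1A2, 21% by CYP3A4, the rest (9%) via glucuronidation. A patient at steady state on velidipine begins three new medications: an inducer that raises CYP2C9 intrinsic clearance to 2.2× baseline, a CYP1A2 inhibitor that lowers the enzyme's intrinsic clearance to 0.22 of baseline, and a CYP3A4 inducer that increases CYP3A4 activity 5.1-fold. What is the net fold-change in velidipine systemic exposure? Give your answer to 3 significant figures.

0.503

The CYP2C9 pathway (34% of clearance) rises to 2.2× activity: 0.34 × 2.2 = 0.748.
The CYP1A2 pathway (36% of clearance) is reduced to 0.22× activity: 0.36 × 0.22 = 0.0792.
The CYP3A4 pathway (21% of clearance) is boosted to 5.1× activity: 0.21 × 5.1 = 1.071.
The remaining 9% of clearance is unaffected.
CL_new/CL_old = 0.748 + 0.0792 + 1.071 + 0.09 = 1.9882.
Net systemic exposure ratio = 1 / 1.9882 = 0.503.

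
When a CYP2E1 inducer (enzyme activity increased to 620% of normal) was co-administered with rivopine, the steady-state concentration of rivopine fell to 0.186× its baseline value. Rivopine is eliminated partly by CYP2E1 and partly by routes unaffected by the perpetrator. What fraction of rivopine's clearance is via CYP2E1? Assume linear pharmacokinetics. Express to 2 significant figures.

0.84

Call the CYP2E1 fraction fm. After the interaction, CL_new/CL_old = fm × 6.2 + (1 − fm).
Steady-state concentration ratio = 1 / (new CL fraction), so new CL fraction = 1 / 0.186 = 5.376.
fm × 6.2 + 1 − fm = 5.376  ⇒  fm × (6.2 − 1) = 4.376  ⇒  fm = 0.84.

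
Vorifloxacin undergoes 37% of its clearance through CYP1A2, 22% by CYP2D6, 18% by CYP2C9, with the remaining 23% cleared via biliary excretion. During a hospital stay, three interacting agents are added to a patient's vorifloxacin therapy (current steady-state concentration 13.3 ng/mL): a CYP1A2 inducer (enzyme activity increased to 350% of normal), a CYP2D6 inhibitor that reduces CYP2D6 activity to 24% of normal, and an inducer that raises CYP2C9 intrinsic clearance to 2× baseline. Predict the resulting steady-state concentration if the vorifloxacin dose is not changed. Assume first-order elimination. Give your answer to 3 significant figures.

The CYP1A2 pathway (37% of clearance) rises to 3.5× activity: 0.37 × 3.5 = 1.295.
The CYP2D6 pathway (22% of clearance) falls to 0.24× activity: 0.22 × 0.24 = 0.0528.
The CYP2C9 pathway (18% of clearance) rises to 2× activity: 0.18 × 2 = 0.36.
Non-CYP routes (23%) are unchanged.
New clearance relative to baseline: 1.295 + 0.0528 + 0.36 + 0.23 = 1.9378.
Dividing the baseline by the relative clearance: 13.3 / 1.9378 = 6.86 ng/mL.

6.86 ng/mL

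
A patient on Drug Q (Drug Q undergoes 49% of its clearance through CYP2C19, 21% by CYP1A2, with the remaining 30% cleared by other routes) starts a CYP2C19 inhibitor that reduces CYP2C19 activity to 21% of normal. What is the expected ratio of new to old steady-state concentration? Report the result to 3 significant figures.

1.63

CYP2C19: 0.49 × 0.21 = 0.1029
CYP1A2: 0.21 (unchanged)
Other: 0.3 (unchanged)
New clearance relative to baseline: 0.1029 + 0.21 + 0.3 = 0.6129.
Steady-state concentration is inversely proportional to clearance, so the fold-change is 1 / 0.6129 = 1.63.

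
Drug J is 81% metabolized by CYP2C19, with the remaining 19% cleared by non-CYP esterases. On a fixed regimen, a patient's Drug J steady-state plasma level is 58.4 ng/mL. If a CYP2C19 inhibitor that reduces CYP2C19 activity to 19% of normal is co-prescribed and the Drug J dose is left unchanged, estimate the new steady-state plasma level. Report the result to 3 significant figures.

170 ng/mL

The CYP2C19 pathway (81% of clearance) falls to 0.19× activity: 0.81 × 0.19 = 0.1539.
Non-CYP routes (19%) are unchanged.
Relative clearance = 0.1539 + 0.19 = 0.3439.
With dosing unchanged, steady-state plasma level scales as 1/CL: 58.4 / 0.3439 = 170 ng/mL.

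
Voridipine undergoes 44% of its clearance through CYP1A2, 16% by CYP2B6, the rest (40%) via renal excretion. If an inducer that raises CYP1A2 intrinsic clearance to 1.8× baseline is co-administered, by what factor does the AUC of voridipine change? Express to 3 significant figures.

0.740

The CYP1A2 pathway (44% of clearance) rises to 1.8× activity: 0.44 × 1.8 = 0.792.
CYP2B6 (16%) and the residual 40% are unaffected.
CL_new/CL_old = 0.792 + 0.16 + 0.4 = 1.352.
Since AUC ∝ 1/CL, the ratio is 1 / 1.352 = 0.740.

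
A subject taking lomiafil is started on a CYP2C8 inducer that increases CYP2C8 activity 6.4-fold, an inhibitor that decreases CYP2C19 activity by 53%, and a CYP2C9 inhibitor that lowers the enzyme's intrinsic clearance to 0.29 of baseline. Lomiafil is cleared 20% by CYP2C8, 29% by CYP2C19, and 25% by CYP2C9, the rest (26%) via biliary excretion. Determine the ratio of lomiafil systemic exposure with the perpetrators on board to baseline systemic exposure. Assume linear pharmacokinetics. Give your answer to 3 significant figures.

CYP2C8: 0.2 × 6.4 = 1.28
CYP2C19: 0.29 × 0.47 = 0.1363
CYP2C9: 0.25 × 0.29 = 0.0725
Other: 0.26 (unchanged)
Relative clearance = 1.28 + 0.1363 + 0.0725 + 0.26 = 1.7488.
Because systemic exposure varies inversely with clearance, the combined effect is 1 / 1.7488 = 0.572.

0.572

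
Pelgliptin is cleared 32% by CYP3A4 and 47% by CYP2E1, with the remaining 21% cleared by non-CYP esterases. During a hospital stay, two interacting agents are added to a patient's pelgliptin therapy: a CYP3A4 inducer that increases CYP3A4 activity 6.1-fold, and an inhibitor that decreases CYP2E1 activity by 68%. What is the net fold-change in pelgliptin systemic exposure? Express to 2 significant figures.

The CYP3A4 pathway (32% of clearance) increases to 6.1× activity: 0.32 × 6.1 = 1.952.
The CYP2E1 pathway (47% of clearance) falls to 0.32× activity: 0.47 × 0.32 = 0.1504.
The remaining 21% of clearance is unaffected.
New clearance relative to baseline: 1.952 + 0.1504 + 0.21 = 2.3124.
Net systemic exposure ratio = 1 / 2.3124 = 0.43.

0.43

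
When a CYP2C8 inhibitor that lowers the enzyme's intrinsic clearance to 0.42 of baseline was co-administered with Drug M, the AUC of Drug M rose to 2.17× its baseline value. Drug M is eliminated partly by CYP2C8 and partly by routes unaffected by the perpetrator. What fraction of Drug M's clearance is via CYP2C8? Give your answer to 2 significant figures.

0.93

Let fm be the CYP2C8 fraction. New clearance relative to baseline = fm × 0.42 + (1 − fm).
AUC ratio = 1 / (new CL fraction), so new CL fraction = 1 / 2.17 = 0.4608.
fm × 0.42 + 1 − fm = 0.4608  ⇒  fm × (0.42 − 1) = −0.5392  ⇒  fm = 0.93.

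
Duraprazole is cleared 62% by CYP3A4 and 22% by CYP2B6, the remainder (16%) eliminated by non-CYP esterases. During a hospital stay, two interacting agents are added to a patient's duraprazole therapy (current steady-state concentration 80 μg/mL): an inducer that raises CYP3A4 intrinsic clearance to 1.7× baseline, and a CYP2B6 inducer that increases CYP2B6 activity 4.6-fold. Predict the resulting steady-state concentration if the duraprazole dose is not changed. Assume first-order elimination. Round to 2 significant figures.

36 μg/mL

CYP3A4: 0.62 × 1.7 = 1.054
CYP2B6: 0.22 × 4.6 = 1.012
Other: 0.16 (unchanged)
Relative clearance = 1.054 + 1.012 + 0.16 = 2.226.
New steady-state concentration = 80 / 2.226 = 36 μg/mL (concentration scales inversely with clearance).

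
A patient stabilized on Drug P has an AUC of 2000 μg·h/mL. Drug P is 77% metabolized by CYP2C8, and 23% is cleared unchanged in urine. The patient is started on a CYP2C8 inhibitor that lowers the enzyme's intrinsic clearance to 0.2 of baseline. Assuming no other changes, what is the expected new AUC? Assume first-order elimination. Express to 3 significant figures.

CYP2C8: 0.77 × 0.2 = 0.154
Other: 0.23 (unchanged)
CL_new/CL_old = 0.154 + 0.23 = 0.384.
New AUC = baseline ÷ relative clearance = 2000 / 0.384 = 5.21 × 10³ μg·h/mL.

5.21 × 10³ μg·h/mL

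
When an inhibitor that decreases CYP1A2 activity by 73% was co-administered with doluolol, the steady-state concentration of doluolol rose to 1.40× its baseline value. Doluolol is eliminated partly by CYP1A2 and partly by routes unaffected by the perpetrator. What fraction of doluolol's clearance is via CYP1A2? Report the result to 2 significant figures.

0.39

CL'/CL = 1 / 1.40 = 0.7143
0.27·fm + (1 − fm) = 0.7143
fm = (0.7143 − 1) / (0.27 − 1) = 0.39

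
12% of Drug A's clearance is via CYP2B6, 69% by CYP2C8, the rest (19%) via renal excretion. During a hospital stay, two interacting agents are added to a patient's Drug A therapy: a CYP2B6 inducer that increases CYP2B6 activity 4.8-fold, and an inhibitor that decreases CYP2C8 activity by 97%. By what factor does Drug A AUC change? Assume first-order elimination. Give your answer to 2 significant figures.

The CYP2B6 pathway (12% of clearance) is boosted to 4.8× activity: 0.12 × 4.8 = 0.576.
The CYP2C8 pathway (69% of clearance) drops to 0.03× activity: 0.69 × 0.03 = 0.0207.
Non-CYP routes (19%) are unchanged.
New clearance relative to baseline: 0.576 + 0.0207 + 0.19 = 0.7867.
Net AUC ratio = 1 / 0.7867 = 1.3.

1.3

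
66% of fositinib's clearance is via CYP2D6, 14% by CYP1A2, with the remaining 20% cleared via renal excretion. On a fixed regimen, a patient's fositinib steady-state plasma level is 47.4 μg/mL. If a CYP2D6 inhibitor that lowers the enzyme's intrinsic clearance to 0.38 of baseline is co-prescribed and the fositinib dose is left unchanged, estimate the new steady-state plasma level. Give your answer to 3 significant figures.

The CYP2D6 pathway (66% of clearance) drops to 0.38× activity: 0.66 × 0.38 = 0.2508.
CYP1A2 (14%) and the residual 20% are unaffected.
New clearance relative to baseline: 0.2508 + 0.14 + 0.2 = 0.5908.
New steady-state plasma level = baseline ÷ relative clearance = 47.4 / 0.5908 = 80.2 μg/mL.

80.2 μg/mL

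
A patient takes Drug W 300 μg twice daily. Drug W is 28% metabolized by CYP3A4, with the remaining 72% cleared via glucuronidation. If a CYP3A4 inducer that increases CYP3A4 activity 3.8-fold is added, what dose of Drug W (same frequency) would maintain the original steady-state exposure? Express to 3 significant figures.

535 μg

The CYP3A4 pathway (28% of clearance) increases to 3.8× activity: 0.28 × 3.8 = 1.064.
The remaining 72% of clearance is unaffected.
New clearance relative to baseline: 1.064 + 0.72 = 1.784.
Exposure is unchanged when dose changes in proportion to clearance. New dose = 300 μg × 1.784 = 535 μg.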